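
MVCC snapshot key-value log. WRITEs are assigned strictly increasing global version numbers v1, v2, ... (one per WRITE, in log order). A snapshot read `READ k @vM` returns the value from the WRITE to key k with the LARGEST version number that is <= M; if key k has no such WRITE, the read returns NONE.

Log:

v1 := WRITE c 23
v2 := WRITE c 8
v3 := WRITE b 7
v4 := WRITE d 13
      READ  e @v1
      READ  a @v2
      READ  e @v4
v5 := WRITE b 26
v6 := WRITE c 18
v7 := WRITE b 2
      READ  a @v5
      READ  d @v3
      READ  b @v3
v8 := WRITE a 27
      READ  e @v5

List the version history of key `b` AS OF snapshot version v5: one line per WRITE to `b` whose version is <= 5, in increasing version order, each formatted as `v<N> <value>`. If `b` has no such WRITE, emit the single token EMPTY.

Answer: v3 7
v5 26

Derivation:
Scan writes for key=b with version <= 5:
  v1 WRITE c 23 -> skip
  v2 WRITE c 8 -> skip
  v3 WRITE b 7 -> keep
  v4 WRITE d 13 -> skip
  v5 WRITE b 26 -> keep
  v6 WRITE c 18 -> skip
  v7 WRITE b 2 -> drop (> snap)
  v8 WRITE a 27 -> skip
Collected: [(3, 7), (5, 26)]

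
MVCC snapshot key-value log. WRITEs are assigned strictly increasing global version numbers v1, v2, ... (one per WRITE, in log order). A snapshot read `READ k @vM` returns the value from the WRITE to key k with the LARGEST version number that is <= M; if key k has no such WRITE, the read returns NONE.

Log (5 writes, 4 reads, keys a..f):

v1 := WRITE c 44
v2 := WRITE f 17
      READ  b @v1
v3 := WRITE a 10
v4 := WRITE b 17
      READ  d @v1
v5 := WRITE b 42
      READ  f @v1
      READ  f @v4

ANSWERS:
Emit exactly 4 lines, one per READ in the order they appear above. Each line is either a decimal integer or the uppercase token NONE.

Answer: NONE
NONE
NONE
17

Derivation:
v1: WRITE c=44  (c history now [(1, 44)])
v2: WRITE f=17  (f history now [(2, 17)])
READ b @v1: history=[] -> no version <= 1 -> NONE
v3: WRITE a=10  (a history now [(3, 10)])
v4: WRITE b=17  (b history now [(4, 17)])
READ d @v1: history=[] -> no version <= 1 -> NONE
v5: WRITE b=42  (b history now [(4, 17), (5, 42)])
READ f @v1: history=[(2, 17)] -> no version <= 1 -> NONE
READ f @v4: history=[(2, 17)] -> pick v2 -> 17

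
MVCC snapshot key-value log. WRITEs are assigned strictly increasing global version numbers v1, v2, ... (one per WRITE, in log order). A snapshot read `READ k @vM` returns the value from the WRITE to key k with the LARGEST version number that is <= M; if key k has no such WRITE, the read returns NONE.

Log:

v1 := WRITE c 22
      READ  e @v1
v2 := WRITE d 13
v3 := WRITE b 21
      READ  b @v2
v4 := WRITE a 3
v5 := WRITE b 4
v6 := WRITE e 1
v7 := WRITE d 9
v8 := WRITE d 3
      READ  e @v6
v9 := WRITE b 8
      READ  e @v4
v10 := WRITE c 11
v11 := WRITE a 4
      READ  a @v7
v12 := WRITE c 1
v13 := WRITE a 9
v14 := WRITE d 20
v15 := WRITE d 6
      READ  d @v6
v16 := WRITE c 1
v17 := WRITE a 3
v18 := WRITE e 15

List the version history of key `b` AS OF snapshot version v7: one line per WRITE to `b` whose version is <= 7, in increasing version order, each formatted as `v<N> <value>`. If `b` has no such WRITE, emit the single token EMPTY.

Scan writes for key=b with version <= 7:
  v1 WRITE c 22 -> skip
  v2 WRITE d 13 -> skip
  v3 WRITE b 21 -> keep
  v4 WRITE a 3 -> skip
  v5 WRITE b 4 -> keep
  v6 WRITE e 1 -> skip
  v7 WRITE d 9 -> skip
  v8 WRITE d 3 -> skip
  v9 WRITE b 8 -> drop (> snap)
  v10 WRITE c 11 -> skip
  v11 WRITE a 4 -> skip
  v12 WRITE c 1 -> skip
  v13 WRITE a 9 -> skip
  v14 WRITE d 20 -> skip
  v15 WRITE d 6 -> skip
  v16 WRITE c 1 -> skip
  v17 WRITE a 3 -> skip
  v18 WRITE e 15 -> skip
Collected: [(3, 21), (5, 4)]

Answer: v3 21
v5 4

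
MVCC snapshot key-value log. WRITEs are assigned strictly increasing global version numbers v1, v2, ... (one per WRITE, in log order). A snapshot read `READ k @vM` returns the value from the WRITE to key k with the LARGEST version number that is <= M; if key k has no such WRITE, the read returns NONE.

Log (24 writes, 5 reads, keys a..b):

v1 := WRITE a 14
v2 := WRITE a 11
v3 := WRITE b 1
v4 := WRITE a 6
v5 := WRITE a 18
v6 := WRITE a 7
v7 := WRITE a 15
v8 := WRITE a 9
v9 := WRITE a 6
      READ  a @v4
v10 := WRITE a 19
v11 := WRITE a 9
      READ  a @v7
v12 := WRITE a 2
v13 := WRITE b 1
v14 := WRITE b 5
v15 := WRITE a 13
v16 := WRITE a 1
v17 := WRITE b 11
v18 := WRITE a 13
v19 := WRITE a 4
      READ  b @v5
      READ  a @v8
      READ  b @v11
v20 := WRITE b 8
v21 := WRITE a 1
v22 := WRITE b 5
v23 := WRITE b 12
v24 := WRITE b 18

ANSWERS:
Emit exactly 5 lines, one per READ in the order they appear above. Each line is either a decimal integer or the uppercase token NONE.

v1: WRITE a=14  (a history now [(1, 14)])
v2: WRITE a=11  (a history now [(1, 14), (2, 11)])
v3: WRITE b=1  (b history now [(3, 1)])
v4: WRITE a=6  (a history now [(1, 14), (2, 11), (4, 6)])
v5: WRITE a=18  (a history now [(1, 14), (2, 11), (4, 6), (5, 18)])
v6: WRITE a=7  (a history now [(1, 14), (2, 11), (4, 6), (5, 18), (6, 7)])
v7: WRITE a=15  (a history now [(1, 14), (2, 11), (4, 6), (5, 18), (6, 7), (7, 15)])
v8: WRITE a=9  (a history now [(1, 14), (2, 11), (4, 6), (5, 18), (6, 7), (7, 15), (8, 9)])
v9: WRITE a=6  (a history now [(1, 14), (2, 11), (4, 6), (5, 18), (6, 7), (7, 15), (8, 9), (9, 6)])
READ a @v4: history=[(1, 14), (2, 11), (4, 6), (5, 18), (6, 7), (7, 15), (8, 9), (9, 6)] -> pick v4 -> 6
v10: WRITE a=19  (a history now [(1, 14), (2, 11), (4, 6), (5, 18), (6, 7), (7, 15), (8, 9), (9, 6), (10, 19)])
v11: WRITE a=9  (a history now [(1, 14), (2, 11), (4, 6), (5, 18), (6, 7), (7, 15), (8, 9), (9, 6), (10, 19), (11, 9)])
READ a @v7: history=[(1, 14), (2, 11), (4, 6), (5, 18), (6, 7), (7, 15), (8, 9), (9, 6), (10, 19), (11, 9)] -> pick v7 -> 15
v12: WRITE a=2  (a history now [(1, 14), (2, 11), (4, 6), (5, 18), (6, 7), (7, 15), (8, 9), (9, 6), (10, 19), (11, 9), (12, 2)])
v13: WRITE b=1  (b history now [(3, 1), (13, 1)])
v14: WRITE b=5  (b history now [(3, 1), (13, 1), (14, 5)])
v15: WRITE a=13  (a history now [(1, 14), (2, 11), (4, 6), (5, 18), (6, 7), (7, 15), (8, 9), (9, 6), (10, 19), (11, 9), (12, 2), (15, 13)])
v16: WRITE a=1  (a history now [(1, 14), (2, 11), (4, 6), (5, 18), (6, 7), (7, 15), (8, 9), (9, 6), (10, 19), (11, 9), (12, 2), (15, 13), (16, 1)])
v17: WRITE b=11  (b history now [(3, 1), (13, 1), (14, 5), (17, 11)])
v18: WRITE a=13  (a history now [(1, 14), (2, 11), (4, 6), (5, 18), (6, 7), (7, 15), (8, 9), (9, 6), (10, 19), (11, 9), (12, 2), (15, 13), (16, 1), (18, 13)])
v19: WRITE a=4  (a history now [(1, 14), (2, 11), (4, 6), (5, 18), (6, 7), (7, 15), (8, 9), (9, 6), (10, 19), (11, 9), (12, 2), (15, 13), (16, 1), (18, 13), (19, 4)])
READ b @v5: history=[(3, 1), (13, 1), (14, 5), (17, 11)] -> pick v3 -> 1
READ a @v8: history=[(1, 14), (2, 11), (4, 6), (5, 18), (6, 7), (7, 15), (8, 9), (9, 6), (10, 19), (11, 9), (12, 2), (15, 13), (16, 1), (18, 13), (19, 4)] -> pick v8 -> 9
READ b @v11: history=[(3, 1), (13, 1), (14, 5), (17, 11)] -> pick v3 -> 1
v20: WRITE b=8  (b history now [(3, 1), (13, 1), (14, 5), (17, 11), (20, 8)])
v21: WRITE a=1  (a history now [(1, 14), (2, 11), (4, 6), (5, 18), (6, 7), (7, 15), (8, 9), (9, 6), (10, 19), (11, 9), (12, 2), (15, 13), (16, 1), (18, 13), (19, 4), (21, 1)])
v22: WRITE b=5  (b history now [(3, 1), (13, 1), (14, 5), (17, 11), (20, 8), (22, 5)])
v23: WRITE b=12  (b history now [(3, 1), (13, 1), (14, 5), (17, 11), (20, 8), (22, 5), (23, 12)])
v24: WRITE b=18  (b history now [(3, 1), (13, 1), (14, 5), (17, 11), (20, 8), (22, 5), (23, 12), (24, 18)])

Answer: 6
15
1
9
1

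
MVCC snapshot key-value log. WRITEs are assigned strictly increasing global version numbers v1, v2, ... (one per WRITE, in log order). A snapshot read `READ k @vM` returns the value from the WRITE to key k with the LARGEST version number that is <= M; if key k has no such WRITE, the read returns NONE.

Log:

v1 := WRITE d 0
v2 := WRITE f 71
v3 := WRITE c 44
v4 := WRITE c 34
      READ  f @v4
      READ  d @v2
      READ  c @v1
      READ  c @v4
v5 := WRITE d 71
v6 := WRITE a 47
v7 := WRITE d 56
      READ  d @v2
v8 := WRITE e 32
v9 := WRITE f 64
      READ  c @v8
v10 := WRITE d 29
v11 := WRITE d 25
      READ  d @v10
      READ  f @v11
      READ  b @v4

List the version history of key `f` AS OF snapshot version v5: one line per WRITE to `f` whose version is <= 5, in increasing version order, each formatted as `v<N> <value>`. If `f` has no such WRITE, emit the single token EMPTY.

Answer: v2 71

Derivation:
Scan writes for key=f with version <= 5:
  v1 WRITE d 0 -> skip
  v2 WRITE f 71 -> keep
  v3 WRITE c 44 -> skip
  v4 WRITE c 34 -> skip
  v5 WRITE d 71 -> skip
  v6 WRITE a 47 -> skip
  v7 WRITE d 56 -> skip
  v8 WRITE e 32 -> skip
  v9 WRITE f 64 -> drop (> snap)
  v10 WRITE d 29 -> skip
  v11 WRITE d 25 -> skip
Collected: [(2, 71)]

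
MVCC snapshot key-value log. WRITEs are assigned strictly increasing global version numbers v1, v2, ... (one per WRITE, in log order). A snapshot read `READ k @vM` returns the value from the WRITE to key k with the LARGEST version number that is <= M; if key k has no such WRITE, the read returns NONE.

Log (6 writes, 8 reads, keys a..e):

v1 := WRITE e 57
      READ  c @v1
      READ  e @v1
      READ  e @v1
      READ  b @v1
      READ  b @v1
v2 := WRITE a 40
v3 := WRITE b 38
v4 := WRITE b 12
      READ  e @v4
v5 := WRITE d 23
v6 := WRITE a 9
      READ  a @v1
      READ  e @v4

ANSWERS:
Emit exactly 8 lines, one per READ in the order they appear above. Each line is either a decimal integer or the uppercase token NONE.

Answer: NONE
57
57
NONE
NONE
57
NONE
57

Derivation:
v1: WRITE e=57  (e history now [(1, 57)])
READ c @v1: history=[] -> no version <= 1 -> NONE
READ e @v1: history=[(1, 57)] -> pick v1 -> 57
READ e @v1: history=[(1, 57)] -> pick v1 -> 57
READ b @v1: history=[] -> no version <= 1 -> NONE
READ b @v1: history=[] -> no version <= 1 -> NONE
v2: WRITE a=40  (a history now [(2, 40)])
v3: WRITE b=38  (b history now [(3, 38)])
v4: WRITE b=12  (b history now [(3, 38), (4, 12)])
READ e @v4: history=[(1, 57)] -> pick v1 -> 57
v5: WRITE d=23  (d history now [(5, 23)])
v6: WRITE a=9  (a history now [(2, 40), (6, 9)])
READ a @v1: history=[(2, 40), (6, 9)] -> no version <= 1 -> NONE
READ e @v4: history=[(1, 57)] -> pick v1 -> 57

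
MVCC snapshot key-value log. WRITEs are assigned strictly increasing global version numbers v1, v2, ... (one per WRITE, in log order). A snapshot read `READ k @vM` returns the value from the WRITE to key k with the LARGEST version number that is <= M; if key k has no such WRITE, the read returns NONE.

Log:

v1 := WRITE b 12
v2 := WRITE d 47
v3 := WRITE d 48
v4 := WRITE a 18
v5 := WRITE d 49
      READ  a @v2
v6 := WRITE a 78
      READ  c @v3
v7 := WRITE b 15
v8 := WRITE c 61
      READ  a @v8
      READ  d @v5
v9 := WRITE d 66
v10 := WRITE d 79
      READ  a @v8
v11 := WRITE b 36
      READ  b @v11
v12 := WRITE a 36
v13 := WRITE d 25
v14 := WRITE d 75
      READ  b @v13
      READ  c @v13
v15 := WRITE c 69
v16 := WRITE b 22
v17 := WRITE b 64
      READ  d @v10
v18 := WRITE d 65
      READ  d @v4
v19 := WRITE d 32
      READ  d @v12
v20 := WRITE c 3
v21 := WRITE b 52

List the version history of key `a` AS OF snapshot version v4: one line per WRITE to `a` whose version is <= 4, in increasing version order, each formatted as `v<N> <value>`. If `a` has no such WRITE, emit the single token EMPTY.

Answer: v4 18

Derivation:
Scan writes for key=a with version <= 4:
  v1 WRITE b 12 -> skip
  v2 WRITE d 47 -> skip
  v3 WRITE d 48 -> skip
  v4 WRITE a 18 -> keep
  v5 WRITE d 49 -> skip
  v6 WRITE a 78 -> drop (> snap)
  v7 WRITE b 15 -> skip
  v8 WRITE c 61 -> skip
  v9 WRITE d 66 -> skip
  v10 WRITE d 79 -> skip
  v11 WRITE b 36 -> skip
  v12 WRITE a 36 -> drop (> snap)
  v13 WRITE d 25 -> skip
  v14 WRITE d 75 -> skip
  v15 WRITE c 69 -> skip
  v16 WRITE b 22 -> skip
  v17 WRITE b 64 -> skip
  v18 WRITE d 65 -> skip
  v19 WRITE d 32 -> skip
  v20 WRITE c 3 -> skip
  v21 WRITE b 52 -> skip
Collected: [(4, 18)]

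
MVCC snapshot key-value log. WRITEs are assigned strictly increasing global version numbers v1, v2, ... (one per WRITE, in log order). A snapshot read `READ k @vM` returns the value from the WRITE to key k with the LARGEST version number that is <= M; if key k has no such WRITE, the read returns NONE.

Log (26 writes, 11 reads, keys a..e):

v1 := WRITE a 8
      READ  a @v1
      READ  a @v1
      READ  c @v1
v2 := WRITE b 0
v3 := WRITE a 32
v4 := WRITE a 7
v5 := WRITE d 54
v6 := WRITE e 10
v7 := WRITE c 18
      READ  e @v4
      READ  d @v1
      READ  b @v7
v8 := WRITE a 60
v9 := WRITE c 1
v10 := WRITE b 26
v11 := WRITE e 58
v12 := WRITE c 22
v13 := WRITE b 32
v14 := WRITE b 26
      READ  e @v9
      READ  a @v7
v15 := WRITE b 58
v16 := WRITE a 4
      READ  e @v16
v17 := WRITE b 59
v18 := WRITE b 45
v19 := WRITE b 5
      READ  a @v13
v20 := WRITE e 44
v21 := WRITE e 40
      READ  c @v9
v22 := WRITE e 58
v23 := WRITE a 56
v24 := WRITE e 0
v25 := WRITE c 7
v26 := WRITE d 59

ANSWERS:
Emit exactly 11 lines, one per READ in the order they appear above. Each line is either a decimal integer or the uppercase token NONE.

v1: WRITE a=8  (a history now [(1, 8)])
READ a @v1: history=[(1, 8)] -> pick v1 -> 8
READ a @v1: history=[(1, 8)] -> pick v1 -> 8
READ c @v1: history=[] -> no version <= 1 -> NONE
v2: WRITE b=0  (b history now [(2, 0)])
v3: WRITE a=32  (a history now [(1, 8), (3, 32)])
v4: WRITE a=7  (a history now [(1, 8), (3, 32), (4, 7)])
v5: WRITE d=54  (d history now [(5, 54)])
v6: WRITE e=10  (e history now [(6, 10)])
v7: WRITE c=18  (c history now [(7, 18)])
READ e @v4: history=[(6, 10)] -> no version <= 4 -> NONE
READ d @v1: history=[(5, 54)] -> no version <= 1 -> NONE
READ b @v7: history=[(2, 0)] -> pick v2 -> 0
v8: WRITE a=60  (a history now [(1, 8), (3, 32), (4, 7), (8, 60)])
v9: WRITE c=1  (c history now [(7, 18), (9, 1)])
v10: WRITE b=26  (b history now [(2, 0), (10, 26)])
v11: WRITE e=58  (e history now [(6, 10), (11, 58)])
v12: WRITE c=22  (c history now [(7, 18), (9, 1), (12, 22)])
v13: WRITE b=32  (b history now [(2, 0), (10, 26), (13, 32)])
v14: WRITE b=26  (b history now [(2, 0), (10, 26), (13, 32), (14, 26)])
READ e @v9: history=[(6, 10), (11, 58)] -> pick v6 -> 10
READ a @v7: history=[(1, 8), (3, 32), (4, 7), (8, 60)] -> pick v4 -> 7
v15: WRITE b=58  (b history now [(2, 0), (10, 26), (13, 32), (14, 26), (15, 58)])
v16: WRITE a=4  (a history now [(1, 8), (3, 32), (4, 7), (8, 60), (16, 4)])
READ e @v16: history=[(6, 10), (11, 58)] -> pick v11 -> 58
v17: WRITE b=59  (b history now [(2, 0), (10, 26), (13, 32), (14, 26), (15, 58), (17, 59)])
v18: WRITE b=45  (b history now [(2, 0), (10, 26), (13, 32), (14, 26), (15, 58), (17, 59), (18, 45)])
v19: WRITE b=5  (b history now [(2, 0), (10, 26), (13, 32), (14, 26), (15, 58), (17, 59), (18, 45), (19, 5)])
READ a @v13: history=[(1, 8), (3, 32), (4, 7), (8, 60), (16, 4)] -> pick v8 -> 60
v20: WRITE e=44  (e history now [(6, 10), (11, 58), (20, 44)])
v21: WRITE e=40  (e history now [(6, 10), (11, 58), (20, 44), (21, 40)])
READ c @v9: history=[(7, 18), (9, 1), (12, 22)] -> pick v9 -> 1
v22: WRITE e=58  (e history now [(6, 10), (11, 58), (20, 44), (21, 40), (22, 58)])
v23: WRITE a=56  (a history now [(1, 8), (3, 32), (4, 7), (8, 60), (16, 4), (23, 56)])
v24: WRITE e=0  (e history now [(6, 10), (11, 58), (20, 44), (21, 40), (22, 58), (24, 0)])
v25: WRITE c=7  (c history now [(7, 18), (9, 1), (12, 22), (25, 7)])
v26: WRITE d=59  (d history now [(5, 54), (26, 59)])

Answer: 8
8
NONE
NONE
NONE
0
10
7
58
60
1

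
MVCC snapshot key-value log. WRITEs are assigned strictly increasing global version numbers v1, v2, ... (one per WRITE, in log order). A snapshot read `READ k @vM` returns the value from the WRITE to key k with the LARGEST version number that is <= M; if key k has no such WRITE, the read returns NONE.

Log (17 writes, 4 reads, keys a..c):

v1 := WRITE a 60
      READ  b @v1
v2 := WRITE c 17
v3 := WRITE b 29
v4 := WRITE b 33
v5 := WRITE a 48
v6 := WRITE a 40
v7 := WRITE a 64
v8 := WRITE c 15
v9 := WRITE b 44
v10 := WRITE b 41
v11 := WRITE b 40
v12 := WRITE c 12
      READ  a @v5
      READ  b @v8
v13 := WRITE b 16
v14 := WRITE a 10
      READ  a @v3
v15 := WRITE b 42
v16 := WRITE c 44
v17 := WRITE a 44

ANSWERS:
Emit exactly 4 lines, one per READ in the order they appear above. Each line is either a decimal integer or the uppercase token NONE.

v1: WRITE a=60  (a history now [(1, 60)])
READ b @v1: history=[] -> no version <= 1 -> NONE
v2: WRITE c=17  (c history now [(2, 17)])
v3: WRITE b=29  (b history now [(3, 29)])
v4: WRITE b=33  (b history now [(3, 29), (4, 33)])
v5: WRITE a=48  (a history now [(1, 60), (5, 48)])
v6: WRITE a=40  (a history now [(1, 60), (5, 48), (6, 40)])
v7: WRITE a=64  (a history now [(1, 60), (5, 48), (6, 40), (7, 64)])
v8: WRITE c=15  (c history now [(2, 17), (8, 15)])
v9: WRITE b=44  (b history now [(3, 29), (4, 33), (9, 44)])
v10: WRITE b=41  (b history now [(3, 29), (4, 33), (9, 44), (10, 41)])
v11: WRITE b=40  (b history now [(3, 29), (4, 33), (9, 44), (10, 41), (11, 40)])
v12: WRITE c=12  (c history now [(2, 17), (8, 15), (12, 12)])
READ a @v5: history=[(1, 60), (5, 48), (6, 40), (7, 64)] -> pick v5 -> 48
READ b @v8: history=[(3, 29), (4, 33), (9, 44), (10, 41), (11, 40)] -> pick v4 -> 33
v13: WRITE b=16  (b history now [(3, 29), (4, 33), (9, 44), (10, 41), (11, 40), (13, 16)])
v14: WRITE a=10  (a history now [(1, 60), (5, 48), (6, 40), (7, 64), (14, 10)])
READ a @v3: history=[(1, 60), (5, 48), (6, 40), (7, 64), (14, 10)] -> pick v1 -> 60
v15: WRITE b=42  (b history now [(3, 29), (4, 33), (9, 44), (10, 41), (11, 40), (13, 16), (15, 42)])
v16: WRITE c=44  (c history now [(2, 17), (8, 15), (12, 12), (16, 44)])
v17: WRITE a=44  (a history now [(1, 60), (5, 48), (6, 40), (7, 64), (14, 10), (17, 44)])

Answer: NONE
48
33
60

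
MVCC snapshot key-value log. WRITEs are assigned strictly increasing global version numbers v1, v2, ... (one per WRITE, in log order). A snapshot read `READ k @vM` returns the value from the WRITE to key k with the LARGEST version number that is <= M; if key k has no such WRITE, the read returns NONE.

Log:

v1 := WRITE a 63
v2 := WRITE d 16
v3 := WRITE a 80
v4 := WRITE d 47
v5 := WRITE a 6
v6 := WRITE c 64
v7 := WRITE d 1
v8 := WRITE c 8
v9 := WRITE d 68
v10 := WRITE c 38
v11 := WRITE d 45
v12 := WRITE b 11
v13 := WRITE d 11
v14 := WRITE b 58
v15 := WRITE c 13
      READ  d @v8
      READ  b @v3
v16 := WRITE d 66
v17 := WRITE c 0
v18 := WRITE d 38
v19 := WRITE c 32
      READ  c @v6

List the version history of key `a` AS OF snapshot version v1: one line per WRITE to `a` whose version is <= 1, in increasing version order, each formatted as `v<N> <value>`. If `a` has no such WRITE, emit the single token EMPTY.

Answer: v1 63

Derivation:
Scan writes for key=a with version <= 1:
  v1 WRITE a 63 -> keep
  v2 WRITE d 16 -> skip
  v3 WRITE a 80 -> drop (> snap)
  v4 WRITE d 47 -> skip
  v5 WRITE a 6 -> drop (> snap)
  v6 WRITE c 64 -> skip
  v7 WRITE d 1 -> skip
  v8 WRITE c 8 -> skip
  v9 WRITE d 68 -> skip
  v10 WRITE c 38 -> skip
  v11 WRITE d 45 -> skip
  v12 WRITE b 11 -> skip
  v13 WRITE d 11 -> skip
  v14 WRITE b 58 -> skip
  v15 WRITE c 13 -> skip
  v16 WRITE d 66 -> skip
  v17 WRITE c 0 -> skip
  v18 WRITE d 38 -> skip
  v19 WRITE c 32 -> skip
Collected: [(1, 63)]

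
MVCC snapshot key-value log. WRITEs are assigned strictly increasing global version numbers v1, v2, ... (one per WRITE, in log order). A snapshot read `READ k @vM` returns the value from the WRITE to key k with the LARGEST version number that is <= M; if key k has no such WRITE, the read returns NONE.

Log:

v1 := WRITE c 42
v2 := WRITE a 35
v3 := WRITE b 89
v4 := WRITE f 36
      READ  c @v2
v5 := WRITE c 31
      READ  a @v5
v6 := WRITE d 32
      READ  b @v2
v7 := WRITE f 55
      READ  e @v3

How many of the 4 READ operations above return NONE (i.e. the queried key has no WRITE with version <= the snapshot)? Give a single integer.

Answer: 2

Derivation:
v1: WRITE c=42  (c history now [(1, 42)])
v2: WRITE a=35  (a history now [(2, 35)])
v3: WRITE b=89  (b history now [(3, 89)])
v4: WRITE f=36  (f history now [(4, 36)])
READ c @v2: history=[(1, 42)] -> pick v1 -> 42
v5: WRITE c=31  (c history now [(1, 42), (5, 31)])
READ a @v5: history=[(2, 35)] -> pick v2 -> 35
v6: WRITE d=32  (d history now [(6, 32)])
READ b @v2: history=[(3, 89)] -> no version <= 2 -> NONE
v7: WRITE f=55  (f history now [(4, 36), (7, 55)])
READ e @v3: history=[] -> no version <= 3 -> NONE
Read results in order: ['42', '35', 'NONE', 'NONE']
NONE count = 2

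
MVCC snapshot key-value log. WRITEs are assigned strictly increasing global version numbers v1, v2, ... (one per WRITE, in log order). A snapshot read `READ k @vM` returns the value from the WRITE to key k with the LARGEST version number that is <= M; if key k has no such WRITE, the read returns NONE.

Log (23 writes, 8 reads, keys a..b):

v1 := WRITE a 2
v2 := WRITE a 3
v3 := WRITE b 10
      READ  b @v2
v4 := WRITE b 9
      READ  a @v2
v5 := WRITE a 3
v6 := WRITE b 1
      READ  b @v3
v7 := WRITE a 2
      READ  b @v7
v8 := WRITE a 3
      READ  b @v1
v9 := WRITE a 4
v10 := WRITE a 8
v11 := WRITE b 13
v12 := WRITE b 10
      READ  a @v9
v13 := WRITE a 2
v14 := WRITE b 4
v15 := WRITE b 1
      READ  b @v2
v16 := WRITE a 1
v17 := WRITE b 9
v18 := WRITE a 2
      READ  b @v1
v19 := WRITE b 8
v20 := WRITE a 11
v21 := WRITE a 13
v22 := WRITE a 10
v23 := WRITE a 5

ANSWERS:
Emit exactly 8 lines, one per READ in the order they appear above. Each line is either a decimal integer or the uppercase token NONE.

Answer: NONE
3
10
1
NONE
4
NONE
NONE

Derivation:
v1: WRITE a=2  (a history now [(1, 2)])
v2: WRITE a=3  (a history now [(1, 2), (2, 3)])
v3: WRITE b=10  (b history now [(3, 10)])
READ b @v2: history=[(3, 10)] -> no version <= 2 -> NONE
v4: WRITE b=9  (b history now [(3, 10), (4, 9)])
READ a @v2: history=[(1, 2), (2, 3)] -> pick v2 -> 3
v5: WRITE a=3  (a history now [(1, 2), (2, 3), (5, 3)])
v6: WRITE b=1  (b history now [(3, 10), (4, 9), (6, 1)])
READ b @v3: history=[(3, 10), (4, 9), (6, 1)] -> pick v3 -> 10
v7: WRITE a=2  (a history now [(1, 2), (2, 3), (5, 3), (7, 2)])
READ b @v7: history=[(3, 10), (4, 9), (6, 1)] -> pick v6 -> 1
v8: WRITE a=3  (a history now [(1, 2), (2, 3), (5, 3), (7, 2), (8, 3)])
READ b @v1: history=[(3, 10), (4, 9), (6, 1)] -> no version <= 1 -> NONE
v9: WRITE a=4  (a history now [(1, 2), (2, 3), (5, 3), (7, 2), (8, 3), (9, 4)])
v10: WRITE a=8  (a history now [(1, 2), (2, 3), (5, 3), (7, 2), (8, 3), (9, 4), (10, 8)])
v11: WRITE b=13  (b history now [(3, 10), (4, 9), (6, 1), (11, 13)])
v12: WRITE b=10  (b history now [(3, 10), (4, 9), (6, 1), (11, 13), (12, 10)])
READ a @v9: history=[(1, 2), (2, 3), (5, 3), (7, 2), (8, 3), (9, 4), (10, 8)] -> pick v9 -> 4
v13: WRITE a=2  (a history now [(1, 2), (2, 3), (5, 3), (7, 2), (8, 3), (9, 4), (10, 8), (13, 2)])
v14: WRITE b=4  (b history now [(3, 10), (4, 9), (6, 1), (11, 13), (12, 10), (14, 4)])
v15: WRITE b=1  (b history now [(3, 10), (4, 9), (6, 1), (11, 13), (12, 10), (14, 4), (15, 1)])
READ b @v2: history=[(3, 10), (4, 9), (6, 1), (11, 13), (12, 10), (14, 4), (15, 1)] -> no version <= 2 -> NONE
v16: WRITE a=1  (a history now [(1, 2), (2, 3), (5, 3), (7, 2), (8, 3), (9, 4), (10, 8), (13, 2), (16, 1)])
v17: WRITE b=9  (b history now [(3, 10), (4, 9), (6, 1), (11, 13), (12, 10), (14, 4), (15, 1), (17, 9)])
v18: WRITE a=2  (a history now [(1, 2), (2, 3), (5, 3), (7, 2), (8, 3), (9, 4), (10, 8), (13, 2), (16, 1), (18, 2)])
READ b @v1: history=[(3, 10), (4, 9), (6, 1), (11, 13), (12, 10), (14, 4), (15, 1), (17, 9)] -> no version <= 1 -> NONE
v19: WRITE b=8  (b history now [(3, 10), (4, 9), (6, 1), (11, 13), (12, 10), (14, 4), (15, 1), (17, 9), (19, 8)])
v20: WRITE a=11  (a history now [(1, 2), (2, 3), (5, 3), (7, 2), (8, 3), (9, 4), (10, 8), (13, 2), (16, 1), (18, 2), (20, 11)])
v21: WRITE a=13  (a history now [(1, 2), (2, 3), (5, 3), (7, 2), (8, 3), (9, 4), (10, 8), (13, 2), (16, 1), (18, 2), (20, 11), (21, 13)])
v22: WRITE a=10  (a history now [(1, 2), (2, 3), (5, 3), (7, 2), (8, 3), (9, 4), (10, 8), (13, 2), (16, 1), (18, 2), (20, 11), (21, 13), (22, 10)])
v23: WRITE a=5  (a history now [(1, 2), (2, 3), (5, 3), (7, 2), (8, 3), (9, 4), (10, 8), (13, 2), (16, 1), (18, 2), (20, 11), (21, 13), (22, 10), (23, 5)])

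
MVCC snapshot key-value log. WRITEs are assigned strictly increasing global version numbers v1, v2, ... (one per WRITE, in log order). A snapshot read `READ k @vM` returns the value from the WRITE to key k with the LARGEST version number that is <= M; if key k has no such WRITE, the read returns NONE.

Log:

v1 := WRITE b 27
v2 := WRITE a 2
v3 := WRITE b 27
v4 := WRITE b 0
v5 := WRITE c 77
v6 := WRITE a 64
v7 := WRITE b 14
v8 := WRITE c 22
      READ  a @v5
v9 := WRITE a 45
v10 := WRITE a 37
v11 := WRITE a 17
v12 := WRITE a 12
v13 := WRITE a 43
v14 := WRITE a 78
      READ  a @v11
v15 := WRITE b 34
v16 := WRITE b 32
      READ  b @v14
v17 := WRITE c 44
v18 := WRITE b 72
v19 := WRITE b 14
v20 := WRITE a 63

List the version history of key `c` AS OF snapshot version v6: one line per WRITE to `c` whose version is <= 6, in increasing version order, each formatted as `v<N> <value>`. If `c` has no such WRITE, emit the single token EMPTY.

Scan writes for key=c with version <= 6:
  v1 WRITE b 27 -> skip
  v2 WRITE a 2 -> skip
  v3 WRITE b 27 -> skip
  v4 WRITE b 0 -> skip
  v5 WRITE c 77 -> keep
  v6 WRITE a 64 -> skip
  v7 WRITE b 14 -> skip
  v8 WRITE c 22 -> drop (> snap)
  v9 WRITE a 45 -> skip
  v10 WRITE a 37 -> skip
  v11 WRITE a 17 -> skip
  v12 WRITE a 12 -> skip
  v13 WRITE a 43 -> skip
  v14 WRITE a 78 -> skip
  v15 WRITE b 34 -> skip
  v16 WRITE b 32 -> skip
  v17 WRITE c 44 -> drop (> snap)
  v18 WRITE b 72 -> skip
  v19 WRITE b 14 -> skip
  v20 WRITE a 63 -> skip
Collected: [(5, 77)]

Answer: v5 77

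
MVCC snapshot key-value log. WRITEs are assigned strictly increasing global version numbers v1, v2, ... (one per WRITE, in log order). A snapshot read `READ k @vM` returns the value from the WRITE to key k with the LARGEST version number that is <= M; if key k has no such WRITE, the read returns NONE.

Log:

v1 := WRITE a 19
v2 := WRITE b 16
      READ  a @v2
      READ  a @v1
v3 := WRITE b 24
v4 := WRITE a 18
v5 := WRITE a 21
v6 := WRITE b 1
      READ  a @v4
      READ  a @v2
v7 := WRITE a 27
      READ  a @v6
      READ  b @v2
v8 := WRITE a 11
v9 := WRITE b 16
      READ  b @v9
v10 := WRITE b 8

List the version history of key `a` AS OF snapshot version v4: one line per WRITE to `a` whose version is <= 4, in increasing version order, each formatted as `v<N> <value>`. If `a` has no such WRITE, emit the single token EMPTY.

Answer: v1 19
v4 18

Derivation:
Scan writes for key=a with version <= 4:
  v1 WRITE a 19 -> keep
  v2 WRITE b 16 -> skip
  v3 WRITE b 24 -> skip
  v4 WRITE a 18 -> keep
  v5 WRITE a 21 -> drop (> snap)
  v6 WRITE b 1 -> skip
  v7 WRITE a 27 -> drop (> snap)
  v8 WRITE a 11 -> drop (> snap)
  v9 WRITE b 16 -> skip
  v10 WRITE b 8 -> skip
Collected: [(1, 19), (4, 18)]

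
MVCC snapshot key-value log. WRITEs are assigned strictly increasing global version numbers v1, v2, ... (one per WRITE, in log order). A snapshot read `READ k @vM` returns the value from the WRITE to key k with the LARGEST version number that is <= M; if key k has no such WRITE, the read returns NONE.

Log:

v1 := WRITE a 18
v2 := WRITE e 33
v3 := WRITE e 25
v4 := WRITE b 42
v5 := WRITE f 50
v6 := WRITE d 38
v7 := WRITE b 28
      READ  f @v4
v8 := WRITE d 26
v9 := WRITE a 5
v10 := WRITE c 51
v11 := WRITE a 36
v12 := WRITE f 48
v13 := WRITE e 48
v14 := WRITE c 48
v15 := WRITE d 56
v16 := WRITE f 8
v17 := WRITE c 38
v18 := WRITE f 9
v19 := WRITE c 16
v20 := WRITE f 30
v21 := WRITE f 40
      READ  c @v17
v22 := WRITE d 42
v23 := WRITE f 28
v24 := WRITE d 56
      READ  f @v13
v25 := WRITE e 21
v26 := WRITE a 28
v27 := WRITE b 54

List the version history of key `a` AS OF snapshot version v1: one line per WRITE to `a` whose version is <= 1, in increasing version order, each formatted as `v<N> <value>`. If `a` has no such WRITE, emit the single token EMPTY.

Answer: v1 18

Derivation:
Scan writes for key=a with version <= 1:
  v1 WRITE a 18 -> keep
  v2 WRITE e 33 -> skip
  v3 WRITE e 25 -> skip
  v4 WRITE b 42 -> skip
  v5 WRITE f 50 -> skip
  v6 WRITE d 38 -> skip
  v7 WRITE b 28 -> skip
  v8 WRITE d 26 -> skip
  v9 WRITE a 5 -> drop (> snap)
  v10 WRITE c 51 -> skip
  v11 WRITE a 36 -> drop (> snap)
  v12 WRITE f 48 -> skip
  v13 WRITE e 48 -> skip
  v14 WRITE c 48 -> skip
  v15 WRITE d 56 -> skip
  v16 WRITE f 8 -> skip
  v17 WRITE c 38 -> skip
  v18 WRITE f 9 -> skip
  v19 WRITE c 16 -> skip
  v20 WRITE f 30 -> skip
  v21 WRITE f 40 -> skip
  v22 WRITE d 42 -> skip
  v23 WRITE f 28 -> skip
  v24 WRITE d 56 -> skip
  v25 WRITE e 21 -> skip
  v26 WRITE a 28 -> drop (> snap)
  v27 WRITE b 54 -> skip
Collected: [(1, 18)]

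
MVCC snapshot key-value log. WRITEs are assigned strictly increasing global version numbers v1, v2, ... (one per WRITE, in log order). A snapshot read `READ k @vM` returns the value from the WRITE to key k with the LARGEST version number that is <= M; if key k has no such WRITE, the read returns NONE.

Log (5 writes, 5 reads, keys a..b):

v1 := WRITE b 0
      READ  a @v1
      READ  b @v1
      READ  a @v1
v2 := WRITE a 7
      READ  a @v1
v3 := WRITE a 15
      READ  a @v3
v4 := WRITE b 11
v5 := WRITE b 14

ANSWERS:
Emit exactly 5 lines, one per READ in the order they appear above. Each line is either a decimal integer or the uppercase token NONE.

Answer: NONE
0
NONE
NONE
15

Derivation:
v1: WRITE b=0  (b history now [(1, 0)])
READ a @v1: history=[] -> no version <= 1 -> NONE
READ b @v1: history=[(1, 0)] -> pick v1 -> 0
READ a @v1: history=[] -> no version <= 1 -> NONE
v2: WRITE a=7  (a history now [(2, 7)])
READ a @v1: history=[(2, 7)] -> no version <= 1 -> NONE
v3: WRITE a=15  (a history now [(2, 7), (3, 15)])
READ a @v3: history=[(2, 7), (3, 15)] -> pick v3 -> 15
v4: WRITE b=11  (b history now [(1, 0), (4, 11)])
v5: WRITE b=14  (b history now [(1, 0), (4, 11), (5, 14)])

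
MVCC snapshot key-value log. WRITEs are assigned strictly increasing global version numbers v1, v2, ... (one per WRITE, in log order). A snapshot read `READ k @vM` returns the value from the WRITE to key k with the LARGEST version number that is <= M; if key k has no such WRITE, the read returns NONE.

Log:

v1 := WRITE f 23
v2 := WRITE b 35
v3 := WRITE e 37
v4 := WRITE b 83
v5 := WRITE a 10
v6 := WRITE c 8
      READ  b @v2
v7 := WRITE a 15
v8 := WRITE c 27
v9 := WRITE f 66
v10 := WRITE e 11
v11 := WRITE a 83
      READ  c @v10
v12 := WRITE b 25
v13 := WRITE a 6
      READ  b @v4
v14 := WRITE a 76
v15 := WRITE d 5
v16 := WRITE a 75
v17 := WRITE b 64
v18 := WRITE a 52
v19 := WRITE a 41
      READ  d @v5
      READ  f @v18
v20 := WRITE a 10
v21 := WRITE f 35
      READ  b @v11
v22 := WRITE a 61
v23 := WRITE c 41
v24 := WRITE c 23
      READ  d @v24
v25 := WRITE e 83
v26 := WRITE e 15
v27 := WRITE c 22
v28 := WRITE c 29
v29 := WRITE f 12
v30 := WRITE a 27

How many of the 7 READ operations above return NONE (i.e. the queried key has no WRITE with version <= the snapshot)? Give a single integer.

v1: WRITE f=23  (f history now [(1, 23)])
v2: WRITE b=35  (b history now [(2, 35)])
v3: WRITE e=37  (e history now [(3, 37)])
v4: WRITE b=83  (b history now [(2, 35), (4, 83)])
v5: WRITE a=10  (a history now [(5, 10)])
v6: WRITE c=8  (c history now [(6, 8)])
READ b @v2: history=[(2, 35), (4, 83)] -> pick v2 -> 35
v7: WRITE a=15  (a history now [(5, 10), (7, 15)])
v8: WRITE c=27  (c history now [(6, 8), (8, 27)])
v9: WRITE f=66  (f history now [(1, 23), (9, 66)])
v10: WRITE e=11  (e history now [(3, 37), (10, 11)])
v11: WRITE a=83  (a history now [(5, 10), (7, 15), (11, 83)])
READ c @v10: history=[(6, 8), (8, 27)] -> pick v8 -> 27
v12: WRITE b=25  (b history now [(2, 35), (4, 83), (12, 25)])
v13: WRITE a=6  (a history now [(5, 10), (7, 15), (11, 83), (13, 6)])
READ b @v4: history=[(2, 35), (4, 83), (12, 25)] -> pick v4 -> 83
v14: WRITE a=76  (a history now [(5, 10), (7, 15), (11, 83), (13, 6), (14, 76)])
v15: WRITE d=5  (d history now [(15, 5)])
v16: WRITE a=75  (a history now [(5, 10), (7, 15), (11, 83), (13, 6), (14, 76), (16, 75)])
v17: WRITE b=64  (b history now [(2, 35), (4, 83), (12, 25), (17, 64)])
v18: WRITE a=52  (a history now [(5, 10), (7, 15), (11, 83), (13, 6), (14, 76), (16, 75), (18, 52)])
v19: WRITE a=41  (a history now [(5, 10), (7, 15), (11, 83), (13, 6), (14, 76), (16, 75), (18, 52), (19, 41)])
READ d @v5: history=[(15, 5)] -> no version <= 5 -> NONE
READ f @v18: history=[(1, 23), (9, 66)] -> pick v9 -> 66
v20: WRITE a=10  (a history now [(5, 10), (7, 15), (11, 83), (13, 6), (14, 76), (16, 75), (18, 52), (19, 41), (20, 10)])
v21: WRITE f=35  (f history now [(1, 23), (9, 66), (21, 35)])
READ b @v11: history=[(2, 35), (4, 83), (12, 25), (17, 64)] -> pick v4 -> 83
v22: WRITE a=61  (a history now [(5, 10), (7, 15), (11, 83), (13, 6), (14, 76), (16, 75), (18, 52), (19, 41), (20, 10), (22, 61)])
v23: WRITE c=41  (c history now [(6, 8), (8, 27), (23, 41)])
v24: WRITE c=23  (c history now [(6, 8), (8, 27), (23, 41), (24, 23)])
READ d @v24: history=[(15, 5)] -> pick v15 -> 5
v25: WRITE e=83  (e history now [(3, 37), (10, 11), (25, 83)])
v26: WRITE e=15  (e history now [(3, 37), (10, 11), (25, 83), (26, 15)])
v27: WRITE c=22  (c history now [(6, 8), (8, 27), (23, 41), (24, 23), (27, 22)])
v28: WRITE c=29  (c history now [(6, 8), (8, 27), (23, 41), (24, 23), (27, 22), (28, 29)])
v29: WRITE f=12  (f history now [(1, 23), (9, 66), (21, 35), (29, 12)])
v30: WRITE a=27  (a history now [(5, 10), (7, 15), (11, 83), (13, 6), (14, 76), (16, 75), (18, 52), (19, 41), (20, 10), (22, 61), (30, 27)])
Read results in order: ['35', '27', '83', 'NONE', '66', '83', '5']
NONE count = 1

Answer: 1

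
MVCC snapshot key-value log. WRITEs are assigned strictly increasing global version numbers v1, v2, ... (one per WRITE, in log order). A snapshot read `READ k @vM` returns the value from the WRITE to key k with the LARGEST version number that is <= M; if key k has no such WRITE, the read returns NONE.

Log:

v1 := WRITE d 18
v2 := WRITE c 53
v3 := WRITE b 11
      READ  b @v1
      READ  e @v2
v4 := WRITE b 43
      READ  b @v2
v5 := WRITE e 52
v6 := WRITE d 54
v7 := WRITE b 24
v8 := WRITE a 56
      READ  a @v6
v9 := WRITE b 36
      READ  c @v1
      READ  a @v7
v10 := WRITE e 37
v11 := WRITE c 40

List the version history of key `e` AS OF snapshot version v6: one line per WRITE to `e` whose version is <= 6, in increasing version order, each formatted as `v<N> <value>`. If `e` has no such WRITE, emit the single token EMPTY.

Answer: v5 52

Derivation:
Scan writes for key=e with version <= 6:
  v1 WRITE d 18 -> skip
  v2 WRITE c 53 -> skip
  v3 WRITE b 11 -> skip
  v4 WRITE b 43 -> skip
  v5 WRITE e 52 -> keep
  v6 WRITE d 54 -> skip
  v7 WRITE b 24 -> skip
  v8 WRITE a 56 -> skip
  v9 WRITE b 36 -> skip
  v10 WRITE e 37 -> drop (> snap)
  v11 WRITE c 40 -> skip
Collected: [(5, 52)]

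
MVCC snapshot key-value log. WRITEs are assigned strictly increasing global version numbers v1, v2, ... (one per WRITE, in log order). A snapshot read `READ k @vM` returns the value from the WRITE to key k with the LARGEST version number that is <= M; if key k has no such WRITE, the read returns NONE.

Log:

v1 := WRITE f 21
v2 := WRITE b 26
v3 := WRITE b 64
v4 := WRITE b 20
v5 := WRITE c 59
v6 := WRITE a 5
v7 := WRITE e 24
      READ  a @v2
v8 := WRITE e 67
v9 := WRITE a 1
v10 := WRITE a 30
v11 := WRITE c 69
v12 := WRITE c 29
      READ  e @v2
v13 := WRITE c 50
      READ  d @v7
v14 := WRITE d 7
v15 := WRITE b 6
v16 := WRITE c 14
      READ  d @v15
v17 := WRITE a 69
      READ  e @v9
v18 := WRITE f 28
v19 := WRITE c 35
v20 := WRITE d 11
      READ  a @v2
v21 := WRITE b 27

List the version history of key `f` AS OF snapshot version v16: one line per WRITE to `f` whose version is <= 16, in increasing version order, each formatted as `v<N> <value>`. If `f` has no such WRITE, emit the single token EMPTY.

Answer: v1 21

Derivation:
Scan writes for key=f with version <= 16:
  v1 WRITE f 21 -> keep
  v2 WRITE b 26 -> skip
  v3 WRITE b 64 -> skip
  v4 WRITE b 20 -> skip
  v5 WRITE c 59 -> skip
  v6 WRITE a 5 -> skip
  v7 WRITE e 24 -> skip
  v8 WRITE e 67 -> skip
  v9 WRITE a 1 -> skip
  v10 WRITE a 30 -> skip
  v11 WRITE c 69 -> skip
  v12 WRITE c 29 -> skip
  v13 WRITE c 50 -> skip
  v14 WRITE d 7 -> skip
  v15 WRITE b 6 -> skip
  v16 WRITE c 14 -> skip
  v17 WRITE a 69 -> skip
  v18 WRITE f 28 -> drop (> snap)
  v19 WRITE c 35 -> skip
  v20 WRITE d 11 -> skip
  v21 WRITE b 27 -> skip
Collected: [(1, 21)]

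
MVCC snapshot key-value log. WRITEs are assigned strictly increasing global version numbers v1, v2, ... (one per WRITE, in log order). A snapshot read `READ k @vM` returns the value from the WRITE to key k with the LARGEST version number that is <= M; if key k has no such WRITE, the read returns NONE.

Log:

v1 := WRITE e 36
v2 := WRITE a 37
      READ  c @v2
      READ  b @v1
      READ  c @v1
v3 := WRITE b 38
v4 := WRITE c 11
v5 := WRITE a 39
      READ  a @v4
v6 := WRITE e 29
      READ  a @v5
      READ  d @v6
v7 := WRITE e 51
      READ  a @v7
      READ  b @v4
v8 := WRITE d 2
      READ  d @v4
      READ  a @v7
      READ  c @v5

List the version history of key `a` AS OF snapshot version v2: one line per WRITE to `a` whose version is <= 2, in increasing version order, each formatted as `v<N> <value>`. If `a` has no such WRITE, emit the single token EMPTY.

Scan writes for key=a with version <= 2:
  v1 WRITE e 36 -> skip
  v2 WRITE a 37 -> keep
  v3 WRITE b 38 -> skip
  v4 WRITE c 11 -> skip
  v5 WRITE a 39 -> drop (> snap)
  v6 WRITE e 29 -> skip
  v7 WRITE e 51 -> skip
  v8 WRITE d 2 -> skip
Collected: [(2, 37)]

Answer: v2 37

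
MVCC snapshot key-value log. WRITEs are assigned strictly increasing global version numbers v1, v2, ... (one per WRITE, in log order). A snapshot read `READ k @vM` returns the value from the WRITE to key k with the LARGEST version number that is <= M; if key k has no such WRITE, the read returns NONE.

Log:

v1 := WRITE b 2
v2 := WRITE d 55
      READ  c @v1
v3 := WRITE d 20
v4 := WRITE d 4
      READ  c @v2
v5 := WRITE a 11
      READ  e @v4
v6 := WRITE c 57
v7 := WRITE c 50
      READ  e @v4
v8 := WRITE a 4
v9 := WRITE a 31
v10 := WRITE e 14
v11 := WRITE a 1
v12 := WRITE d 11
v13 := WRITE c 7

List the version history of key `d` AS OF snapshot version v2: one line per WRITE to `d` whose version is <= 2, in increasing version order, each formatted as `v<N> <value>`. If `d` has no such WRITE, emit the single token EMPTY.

Answer: v2 55

Derivation:
Scan writes for key=d with version <= 2:
  v1 WRITE b 2 -> skip
  v2 WRITE d 55 -> keep
  v3 WRITE d 20 -> drop (> snap)
  v4 WRITE d 4 -> drop (> snap)
  v5 WRITE a 11 -> skip
  v6 WRITE c 57 -> skip
  v7 WRITE c 50 -> skip
  v8 WRITE a 4 -> skip
  v9 WRITE a 31 -> skip
  v10 WRITE e 14 -> skip
  v11 WRITE a 1 -> skip
  v12 WRITE d 11 -> drop (> snap)
  v13 WRITE c 7 -> skip
Collected: [(2, 55)]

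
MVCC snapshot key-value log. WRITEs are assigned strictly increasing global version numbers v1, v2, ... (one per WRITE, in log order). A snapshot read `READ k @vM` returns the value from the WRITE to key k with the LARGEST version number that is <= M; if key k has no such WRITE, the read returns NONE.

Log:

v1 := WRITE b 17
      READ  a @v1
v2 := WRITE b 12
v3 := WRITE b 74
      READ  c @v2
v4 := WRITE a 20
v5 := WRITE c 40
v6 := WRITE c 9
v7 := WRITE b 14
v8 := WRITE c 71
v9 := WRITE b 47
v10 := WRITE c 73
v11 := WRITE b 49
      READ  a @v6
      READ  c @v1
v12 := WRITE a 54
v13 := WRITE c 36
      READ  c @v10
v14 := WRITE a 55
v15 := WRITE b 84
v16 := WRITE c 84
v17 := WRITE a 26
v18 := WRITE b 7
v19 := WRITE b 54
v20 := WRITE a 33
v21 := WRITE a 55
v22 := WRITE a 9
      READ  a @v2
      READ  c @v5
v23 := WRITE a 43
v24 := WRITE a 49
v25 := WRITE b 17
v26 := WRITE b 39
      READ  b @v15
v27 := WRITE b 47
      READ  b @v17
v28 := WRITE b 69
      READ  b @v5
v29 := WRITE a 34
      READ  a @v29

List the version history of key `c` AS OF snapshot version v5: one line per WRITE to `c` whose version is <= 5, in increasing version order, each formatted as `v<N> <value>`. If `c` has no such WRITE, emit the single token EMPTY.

Answer: v5 40

Derivation:
Scan writes for key=c with version <= 5:
  v1 WRITE b 17 -> skip
  v2 WRITE b 12 -> skip
  v3 WRITE b 74 -> skip
  v4 WRITE a 20 -> skip
  v5 WRITE c 40 -> keep
  v6 WRITE c 9 -> drop (> snap)
  v7 WRITE b 14 -> skip
  v8 WRITE c 71 -> drop (> snap)
  v9 WRITE b 47 -> skip
  v10 WRITE c 73 -> drop (> snap)
  v11 WRITE b 49 -> skip
  v12 WRITE a 54 -> skip
  v13 WRITE c 36 -> drop (> snap)
  v14 WRITE a 55 -> skip
  v15 WRITE b 84 -> skip
  v16 WRITE c 84 -> drop (> snap)
  v17 WRITE a 26 -> skip
  v18 WRITE b 7 -> skip
  v19 WRITE b 54 -> skip
  v20 WRITE a 33 -> skip
  v21 WRITE a 55 -> skip
  v22 WRITE a 9 -> skip
  v23 WRITE a 43 -> skip
  v24 WRITE a 49 -> skip
  v25 WRITE b 17 -> skip
  v26 WRITE b 39 -> skip
  v27 WRITE b 47 -> skip
  v28 WRITE b 69 -> skip
  v29 WRITE a 34 -> skip
Collected: [(5, 40)]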